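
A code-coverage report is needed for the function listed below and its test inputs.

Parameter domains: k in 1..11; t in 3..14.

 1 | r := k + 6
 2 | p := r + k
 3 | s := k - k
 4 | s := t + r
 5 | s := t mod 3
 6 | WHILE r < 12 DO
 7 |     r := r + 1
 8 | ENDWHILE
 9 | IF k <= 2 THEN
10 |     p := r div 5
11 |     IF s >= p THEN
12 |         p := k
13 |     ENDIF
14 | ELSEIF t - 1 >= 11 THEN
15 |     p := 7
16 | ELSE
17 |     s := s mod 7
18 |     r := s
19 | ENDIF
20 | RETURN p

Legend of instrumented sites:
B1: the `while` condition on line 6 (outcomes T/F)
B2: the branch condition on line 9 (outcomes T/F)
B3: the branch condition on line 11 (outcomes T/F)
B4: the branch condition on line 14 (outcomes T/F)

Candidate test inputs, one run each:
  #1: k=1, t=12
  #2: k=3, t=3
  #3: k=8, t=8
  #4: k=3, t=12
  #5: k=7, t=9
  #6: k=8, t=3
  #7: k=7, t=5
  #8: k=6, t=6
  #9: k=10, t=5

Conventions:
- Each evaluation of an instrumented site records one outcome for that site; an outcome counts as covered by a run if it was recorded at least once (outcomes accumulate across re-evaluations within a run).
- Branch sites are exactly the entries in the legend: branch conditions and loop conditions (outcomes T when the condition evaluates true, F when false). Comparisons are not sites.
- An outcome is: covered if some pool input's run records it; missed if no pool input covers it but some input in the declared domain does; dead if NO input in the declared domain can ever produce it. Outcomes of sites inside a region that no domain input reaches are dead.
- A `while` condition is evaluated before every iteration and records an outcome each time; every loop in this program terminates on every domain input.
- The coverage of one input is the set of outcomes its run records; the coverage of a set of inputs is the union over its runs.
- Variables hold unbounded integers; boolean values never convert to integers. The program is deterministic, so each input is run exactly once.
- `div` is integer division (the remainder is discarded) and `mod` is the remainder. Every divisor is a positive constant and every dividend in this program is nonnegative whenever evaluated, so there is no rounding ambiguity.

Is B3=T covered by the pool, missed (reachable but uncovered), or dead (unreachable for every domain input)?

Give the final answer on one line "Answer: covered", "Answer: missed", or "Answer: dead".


no pool input records B3=T
but domain input (k=1, t=5) does record it -> reachable, so missed
Answer: missed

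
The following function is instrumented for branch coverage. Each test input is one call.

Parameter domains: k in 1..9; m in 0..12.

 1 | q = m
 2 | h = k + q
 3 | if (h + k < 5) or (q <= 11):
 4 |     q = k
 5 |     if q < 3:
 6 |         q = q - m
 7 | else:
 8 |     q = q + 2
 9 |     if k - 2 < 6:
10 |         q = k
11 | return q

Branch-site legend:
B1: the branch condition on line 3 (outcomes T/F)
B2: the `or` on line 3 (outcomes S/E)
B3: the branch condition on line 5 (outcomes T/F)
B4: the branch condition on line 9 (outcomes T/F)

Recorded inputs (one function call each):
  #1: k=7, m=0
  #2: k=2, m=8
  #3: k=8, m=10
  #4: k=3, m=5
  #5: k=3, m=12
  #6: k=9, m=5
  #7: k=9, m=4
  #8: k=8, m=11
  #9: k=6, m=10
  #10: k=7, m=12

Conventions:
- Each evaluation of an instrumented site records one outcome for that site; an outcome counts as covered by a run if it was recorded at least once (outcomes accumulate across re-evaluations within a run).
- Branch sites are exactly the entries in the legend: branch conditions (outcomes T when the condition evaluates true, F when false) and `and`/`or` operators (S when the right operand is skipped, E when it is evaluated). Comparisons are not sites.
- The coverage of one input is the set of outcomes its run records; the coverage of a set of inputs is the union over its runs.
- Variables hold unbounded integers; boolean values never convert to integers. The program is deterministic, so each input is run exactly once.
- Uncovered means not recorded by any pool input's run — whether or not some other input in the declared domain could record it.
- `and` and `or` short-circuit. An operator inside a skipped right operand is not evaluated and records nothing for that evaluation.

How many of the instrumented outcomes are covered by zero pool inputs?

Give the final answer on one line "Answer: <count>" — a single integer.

#1 (k=7, m=0) -> covered: B1=T, B2=E, B3=F
#2 (k=2, m=8) -> covered: B1=T, B2=E, B3=T
#3 (k=8, m=10) -> covered: B1=T, B2=E, B3=F
#4 (k=3, m=5) -> covered: B1=T, B2=E, B3=F
#5 (k=3, m=12) -> covered: B1=F, B2=E, B4=T
#6 (k=9, m=5) -> covered: B1=T, B2=E, B3=F
#7 (k=9, m=4) -> covered: B1=T, B2=E, B3=F
#8 (k=8, m=11) -> covered: B1=T, B2=E, B3=F
#9 (k=6, m=10) -> covered: B1=T, B2=E, B3=F
#10 (k=7, m=12) -> covered: B1=F, B2=E, B4=T
union over the pool: B1=T, B1=F, B2=E, B3=T, B3=F, B4=T
uncovered (2 of 8): B2=S, B4=F

Answer: 2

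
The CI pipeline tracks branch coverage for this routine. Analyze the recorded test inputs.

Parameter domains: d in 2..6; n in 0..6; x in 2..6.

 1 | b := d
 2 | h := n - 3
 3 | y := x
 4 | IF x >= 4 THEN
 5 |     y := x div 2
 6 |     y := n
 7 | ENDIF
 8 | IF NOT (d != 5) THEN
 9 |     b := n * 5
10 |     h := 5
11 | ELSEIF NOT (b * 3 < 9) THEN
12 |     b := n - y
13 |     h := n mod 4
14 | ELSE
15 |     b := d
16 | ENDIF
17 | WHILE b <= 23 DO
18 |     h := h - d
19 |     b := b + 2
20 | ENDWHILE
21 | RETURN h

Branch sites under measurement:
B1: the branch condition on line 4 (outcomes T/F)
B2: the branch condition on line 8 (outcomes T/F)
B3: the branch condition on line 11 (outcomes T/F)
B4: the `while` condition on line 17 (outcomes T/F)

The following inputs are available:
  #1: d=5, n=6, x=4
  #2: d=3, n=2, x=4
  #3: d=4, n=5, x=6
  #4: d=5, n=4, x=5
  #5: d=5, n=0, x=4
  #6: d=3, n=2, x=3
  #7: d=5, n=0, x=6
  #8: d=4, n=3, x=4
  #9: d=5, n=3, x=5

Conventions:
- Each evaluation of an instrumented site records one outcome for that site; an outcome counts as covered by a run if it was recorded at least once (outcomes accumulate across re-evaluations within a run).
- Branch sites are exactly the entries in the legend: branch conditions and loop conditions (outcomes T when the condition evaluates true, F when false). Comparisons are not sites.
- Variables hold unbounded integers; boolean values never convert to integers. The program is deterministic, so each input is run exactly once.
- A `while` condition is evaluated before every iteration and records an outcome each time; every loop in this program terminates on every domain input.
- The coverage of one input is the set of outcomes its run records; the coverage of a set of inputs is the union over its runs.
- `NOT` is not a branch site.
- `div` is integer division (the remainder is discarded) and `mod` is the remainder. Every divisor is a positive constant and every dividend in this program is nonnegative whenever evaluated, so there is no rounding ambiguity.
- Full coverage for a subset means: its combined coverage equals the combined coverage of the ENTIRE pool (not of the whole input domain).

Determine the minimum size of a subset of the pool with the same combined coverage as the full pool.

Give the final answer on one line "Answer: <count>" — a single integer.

input #1 (d=5, n=6, x=4): events B1->T, B2->T, B4->F; covers B1=T, B2=T, B4=F
input #2 (d=3, n=2, x=4): events B1->T, B2->F, B3->T, B4->T, B4->T, B4->T, B4->T, B4->T, B4->T, B4->T, B4->T, B4->T, B4->T, B4->T, ...; covers B1=T, B2=F, B3=T, B4=T, B4=F
input #3 (d=4, n=5, x=6): events B1->T, B2->F, B3->T, B4->T, B4->T, B4->T, B4->T, B4->T, B4->T, B4->T, B4->T, B4->T, B4->T, B4->T, ...; covers B1=T, B2=F, B3=T, B4=T, B4=F
input #4 (d=5, n=4, x=5): events B1->T, B2->T, B4->T, B4->T, B4->F; covers B1=T, B2=T, B4=T, B4=F
input #5 (d=5, n=0, x=4): events B1->T, B2->T, B4->T, B4->T, B4->T, B4->T, B4->T, B4->T, B4->T, B4->T, B4->T, B4->T, B4->T, B4->T, ...; covers B1=T, B2=T, B4=T, B4=F
input #6 (d=3, n=2, x=3): events B1->F, B2->F, B3->T, B4->T, B4->T, B4->T, B4->T, B4->T, B4->T, B4->T, B4->T, B4->T, B4->T, B4->T, ...; covers B1=F, B2=F, B3=T, B4=T, B4=F
input #7 (d=5, n=0, x=6): events B1->T, B2->T, B4->T, B4->T, B4->T, B4->T, B4->T, B4->T, B4->T, B4->T, B4->T, B4->T, B4->T, B4->T, ...; covers B1=T, B2=T, B4=T, B4=F
input #8 (d=4, n=3, x=4): events B1->T, B2->F, B3->T, B4->T, B4->T, B4->T, B4->T, B4->T, B4->T, B4->T, B4->T, B4->T, B4->T, B4->T, ...; covers B1=T, B2=F, B3=T, B4=T, B4=F
input #9 (d=5, n=3, x=5): events B1->T, B2->T, B4->T, B4->T, B4->T, B4->T, B4->T, B4->F; covers B1=T, B2=T, B4=T, B4=F
together the pool reaches 7 outcomes: B1=T, B1=F, B2=T, B2=F, B3=T, B4=T, B4=F
checked all size-1 subsets: none covers 7 outcomes (max 5/7)
at size 2, {1, 6} reaches all 7 outcomes; every lexicographically earlier size-2 subset fails

Answer: 2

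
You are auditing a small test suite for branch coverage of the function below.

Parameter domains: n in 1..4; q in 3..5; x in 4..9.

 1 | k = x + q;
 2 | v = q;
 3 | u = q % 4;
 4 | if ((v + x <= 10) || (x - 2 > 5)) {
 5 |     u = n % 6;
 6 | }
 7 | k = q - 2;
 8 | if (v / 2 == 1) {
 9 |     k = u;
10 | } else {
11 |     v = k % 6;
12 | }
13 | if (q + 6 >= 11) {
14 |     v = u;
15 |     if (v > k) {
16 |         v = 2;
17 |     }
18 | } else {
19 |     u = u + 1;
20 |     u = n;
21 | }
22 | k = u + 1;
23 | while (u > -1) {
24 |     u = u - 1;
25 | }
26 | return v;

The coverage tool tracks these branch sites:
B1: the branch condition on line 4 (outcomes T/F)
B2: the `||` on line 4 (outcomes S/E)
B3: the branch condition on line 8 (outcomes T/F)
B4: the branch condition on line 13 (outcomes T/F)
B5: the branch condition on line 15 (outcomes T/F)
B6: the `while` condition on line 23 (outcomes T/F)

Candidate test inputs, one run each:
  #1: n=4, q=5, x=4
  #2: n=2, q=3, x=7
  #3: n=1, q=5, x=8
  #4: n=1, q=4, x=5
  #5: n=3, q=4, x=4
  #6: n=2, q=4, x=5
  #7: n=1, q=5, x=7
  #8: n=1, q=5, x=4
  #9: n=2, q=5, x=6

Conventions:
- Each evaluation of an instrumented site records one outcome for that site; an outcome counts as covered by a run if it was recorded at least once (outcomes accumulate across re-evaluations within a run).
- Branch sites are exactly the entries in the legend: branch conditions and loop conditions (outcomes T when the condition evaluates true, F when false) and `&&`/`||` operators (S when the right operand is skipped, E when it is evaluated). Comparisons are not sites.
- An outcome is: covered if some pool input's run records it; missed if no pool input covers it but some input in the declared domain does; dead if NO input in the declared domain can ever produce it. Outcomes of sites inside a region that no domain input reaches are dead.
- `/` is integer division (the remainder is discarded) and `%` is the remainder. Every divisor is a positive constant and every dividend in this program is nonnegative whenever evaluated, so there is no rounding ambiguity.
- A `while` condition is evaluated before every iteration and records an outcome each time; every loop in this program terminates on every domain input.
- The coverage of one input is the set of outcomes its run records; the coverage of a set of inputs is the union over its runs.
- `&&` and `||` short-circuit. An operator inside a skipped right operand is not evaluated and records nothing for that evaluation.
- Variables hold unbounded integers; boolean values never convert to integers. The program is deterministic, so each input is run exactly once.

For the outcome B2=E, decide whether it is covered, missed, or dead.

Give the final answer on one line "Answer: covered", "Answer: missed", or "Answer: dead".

B2=E is recorded by pool input(s) 3, 7, 9 -> covered

Answer: covered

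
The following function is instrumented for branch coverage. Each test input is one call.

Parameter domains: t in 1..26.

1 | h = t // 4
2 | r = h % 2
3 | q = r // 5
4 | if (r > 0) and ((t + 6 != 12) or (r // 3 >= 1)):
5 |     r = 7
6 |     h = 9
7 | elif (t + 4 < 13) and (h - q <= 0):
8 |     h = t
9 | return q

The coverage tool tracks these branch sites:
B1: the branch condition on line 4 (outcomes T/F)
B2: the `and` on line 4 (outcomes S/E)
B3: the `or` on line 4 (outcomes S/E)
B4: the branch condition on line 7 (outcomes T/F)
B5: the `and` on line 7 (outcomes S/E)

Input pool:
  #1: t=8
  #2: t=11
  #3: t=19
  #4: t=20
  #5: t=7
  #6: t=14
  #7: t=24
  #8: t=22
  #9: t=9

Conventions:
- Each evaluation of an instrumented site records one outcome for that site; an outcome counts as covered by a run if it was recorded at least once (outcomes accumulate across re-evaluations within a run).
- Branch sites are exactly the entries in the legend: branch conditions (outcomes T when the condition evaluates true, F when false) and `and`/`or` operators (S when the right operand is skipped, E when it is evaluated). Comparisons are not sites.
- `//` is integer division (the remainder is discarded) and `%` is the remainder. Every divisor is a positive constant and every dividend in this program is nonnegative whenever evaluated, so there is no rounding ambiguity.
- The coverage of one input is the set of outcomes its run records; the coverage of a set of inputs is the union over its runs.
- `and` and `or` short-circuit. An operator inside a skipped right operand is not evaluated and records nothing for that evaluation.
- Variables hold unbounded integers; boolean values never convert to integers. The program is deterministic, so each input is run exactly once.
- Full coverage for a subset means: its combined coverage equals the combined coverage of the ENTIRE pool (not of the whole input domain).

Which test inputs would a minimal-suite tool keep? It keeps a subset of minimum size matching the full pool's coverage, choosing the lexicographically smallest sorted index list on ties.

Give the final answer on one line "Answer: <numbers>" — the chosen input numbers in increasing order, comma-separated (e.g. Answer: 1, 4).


run #1 (t=8) runs B2->S, B1->F, B5->E, B4->F; records B1=F, B2=S, B4=F, B5=E
run #2 (t=11) runs B2->S, B1->F, B5->S, B4->F; records B1=F, B2=S, B4=F, B5=S
run #3 (t=19) runs B2->S, B1->F, B5->S, B4->F; records B1=F, B2=S, B4=F, B5=S
run #4 (t=20) runs B2->E, B3->S, B1->T; records B1=T, B2=E, B3=S
run #5 (t=7) runs B2->E, B3->S, B1->T; records B1=T, B2=E, B3=S
run #6 (t=14) runs B2->E, B3->S, B1->T; records B1=T, B2=E, B3=S
run #7 (t=24) runs B2->S, B1->F, B5->S, B4->F; records B1=F, B2=S, B4=F, B5=S
run #8 (t=22) runs B2->E, B3->S, B1->T; records B1=T, B2=E, B3=S
run #9 (t=9) runs B2->S, B1->F, B5->S, B4->F; records B1=F, B2=S, B4=F, B5=S
union over all inputs: B1=T, B1=F, B2=S, B2=E, B3=S, B4=F, B5=S, B5=E (8 outcomes)
size 1 is not enough: best union over all size-1 subsets is 4/8
size 2 is not enough: best union over all size-2 subsets is 7/8
inputs {1, 2, 4} (size 3) cover everything; no size-3 subset with a lexicographically smaller index list covers all 8
Answer: 1, 2, 4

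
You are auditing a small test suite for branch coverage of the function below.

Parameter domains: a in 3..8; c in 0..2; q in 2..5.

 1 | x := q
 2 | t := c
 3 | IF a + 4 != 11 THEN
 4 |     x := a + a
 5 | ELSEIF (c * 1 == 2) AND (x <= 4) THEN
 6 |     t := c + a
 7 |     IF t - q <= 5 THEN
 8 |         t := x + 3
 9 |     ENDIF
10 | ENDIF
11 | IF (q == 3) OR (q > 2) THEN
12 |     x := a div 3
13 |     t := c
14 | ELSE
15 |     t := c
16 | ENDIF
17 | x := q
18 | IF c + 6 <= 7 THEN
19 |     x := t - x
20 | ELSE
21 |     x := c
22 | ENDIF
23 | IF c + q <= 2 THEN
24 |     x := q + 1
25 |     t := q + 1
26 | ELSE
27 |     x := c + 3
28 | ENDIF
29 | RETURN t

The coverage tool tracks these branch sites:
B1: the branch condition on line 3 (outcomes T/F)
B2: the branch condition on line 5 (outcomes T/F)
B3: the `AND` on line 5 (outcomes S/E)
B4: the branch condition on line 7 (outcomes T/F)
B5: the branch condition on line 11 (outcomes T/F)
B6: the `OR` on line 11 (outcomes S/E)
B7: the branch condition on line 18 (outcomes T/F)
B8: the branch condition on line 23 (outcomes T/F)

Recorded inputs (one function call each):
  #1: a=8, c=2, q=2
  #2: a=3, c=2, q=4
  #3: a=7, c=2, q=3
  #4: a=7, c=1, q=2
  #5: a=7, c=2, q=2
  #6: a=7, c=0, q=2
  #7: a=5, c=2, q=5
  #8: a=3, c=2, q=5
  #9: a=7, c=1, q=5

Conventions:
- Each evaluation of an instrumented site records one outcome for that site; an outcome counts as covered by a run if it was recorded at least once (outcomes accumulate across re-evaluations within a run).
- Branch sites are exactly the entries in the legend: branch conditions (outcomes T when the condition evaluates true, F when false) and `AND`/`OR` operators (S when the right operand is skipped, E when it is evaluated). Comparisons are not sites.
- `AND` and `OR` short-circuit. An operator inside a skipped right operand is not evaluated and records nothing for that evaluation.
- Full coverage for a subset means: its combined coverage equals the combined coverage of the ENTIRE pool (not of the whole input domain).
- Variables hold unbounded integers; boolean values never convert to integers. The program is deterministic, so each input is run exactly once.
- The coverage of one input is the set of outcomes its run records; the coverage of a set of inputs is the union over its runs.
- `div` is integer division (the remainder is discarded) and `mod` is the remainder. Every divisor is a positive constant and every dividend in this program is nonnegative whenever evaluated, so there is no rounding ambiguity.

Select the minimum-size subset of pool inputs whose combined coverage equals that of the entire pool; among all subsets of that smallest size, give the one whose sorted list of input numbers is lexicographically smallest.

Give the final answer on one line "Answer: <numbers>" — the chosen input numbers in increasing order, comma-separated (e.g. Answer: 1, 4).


#1 (a=8, c=2, q=2) -> B1->T, B6->E, B5->F, B7->F, B8->F; covered: B1=T, B5=F, B6=E, B7=F, B8=F
#2 (a=3, c=2, q=4) -> B1->T, B6->E, B5->T, B7->F, B8->F; covered: B1=T, B5=T, B6=E, B7=F, B8=F
#3 (a=7, c=2, q=3) -> B1->F, B3->E, B2->T, B4->F, B6->S, B5->T, B7->F, B8->F; covered: B1=F, B2=T, B3=E, B4=F, B5=T, B6=S, B7=F, B8=F
#4 (a=7, c=1, q=2) -> B1->F, B3->S, B2->F, B6->E, B5->F, B7->T, B8->F; covered: B1=F, B2=F, B3=S, B5=F, B6=E, B7=T, B8=F
#5 (a=7, c=2, q=2) -> B1->F, B3->E, B2->T, B4->F, B6->E, B5->F, B7->F, B8->F; covered: B1=F, B2=T, B3=E, B4=F, B5=F, B6=E, B7=F, B8=F
#6 (a=7, c=0, q=2) -> B1->F, B3->S, B2->F, B6->E, B5->F, B7->T, B8->T; covered: B1=F, B2=F, B3=S, B5=F, B6=E, B7=T, B8=T
#7 (a=5, c=2, q=5) -> B1->T, B6->E, B5->T, B7->F, B8->F; covered: B1=T, B5=T, B6=E, B7=F, B8=F
#8 (a=3, c=2, q=5) -> B1->T, B6->E, B5->T, B7->F, B8->F; covered: B1=T, B5=T, B6=E, B7=F, B8=F
#9 (a=7, c=1, q=5) -> B1->F, B3->S, B2->F, B6->E, B5->T, B7->T, B8->F; covered: B1=F, B2=F, B3=S, B5=T, B6=E, B7=T, B8=F
pool-wide coverage (15 outcomes): B1=T, B1=F, B2=T, B2=F, B3=S, B3=E, B4=F, B5=T, B5=F, B6=S, B6=E, B7=T, B7=F, B8=T, B8=F
every size-1 subset falls short of the 15 outcomes (best: 8/15)
every size-2 subset falls short of the 15 outcomes (best: 14/15)
size 3: inputs {1, 3, 6} cover all 15 outcomes, and no lexicographically smaller subset of this size does
Answer: 1, 3, 6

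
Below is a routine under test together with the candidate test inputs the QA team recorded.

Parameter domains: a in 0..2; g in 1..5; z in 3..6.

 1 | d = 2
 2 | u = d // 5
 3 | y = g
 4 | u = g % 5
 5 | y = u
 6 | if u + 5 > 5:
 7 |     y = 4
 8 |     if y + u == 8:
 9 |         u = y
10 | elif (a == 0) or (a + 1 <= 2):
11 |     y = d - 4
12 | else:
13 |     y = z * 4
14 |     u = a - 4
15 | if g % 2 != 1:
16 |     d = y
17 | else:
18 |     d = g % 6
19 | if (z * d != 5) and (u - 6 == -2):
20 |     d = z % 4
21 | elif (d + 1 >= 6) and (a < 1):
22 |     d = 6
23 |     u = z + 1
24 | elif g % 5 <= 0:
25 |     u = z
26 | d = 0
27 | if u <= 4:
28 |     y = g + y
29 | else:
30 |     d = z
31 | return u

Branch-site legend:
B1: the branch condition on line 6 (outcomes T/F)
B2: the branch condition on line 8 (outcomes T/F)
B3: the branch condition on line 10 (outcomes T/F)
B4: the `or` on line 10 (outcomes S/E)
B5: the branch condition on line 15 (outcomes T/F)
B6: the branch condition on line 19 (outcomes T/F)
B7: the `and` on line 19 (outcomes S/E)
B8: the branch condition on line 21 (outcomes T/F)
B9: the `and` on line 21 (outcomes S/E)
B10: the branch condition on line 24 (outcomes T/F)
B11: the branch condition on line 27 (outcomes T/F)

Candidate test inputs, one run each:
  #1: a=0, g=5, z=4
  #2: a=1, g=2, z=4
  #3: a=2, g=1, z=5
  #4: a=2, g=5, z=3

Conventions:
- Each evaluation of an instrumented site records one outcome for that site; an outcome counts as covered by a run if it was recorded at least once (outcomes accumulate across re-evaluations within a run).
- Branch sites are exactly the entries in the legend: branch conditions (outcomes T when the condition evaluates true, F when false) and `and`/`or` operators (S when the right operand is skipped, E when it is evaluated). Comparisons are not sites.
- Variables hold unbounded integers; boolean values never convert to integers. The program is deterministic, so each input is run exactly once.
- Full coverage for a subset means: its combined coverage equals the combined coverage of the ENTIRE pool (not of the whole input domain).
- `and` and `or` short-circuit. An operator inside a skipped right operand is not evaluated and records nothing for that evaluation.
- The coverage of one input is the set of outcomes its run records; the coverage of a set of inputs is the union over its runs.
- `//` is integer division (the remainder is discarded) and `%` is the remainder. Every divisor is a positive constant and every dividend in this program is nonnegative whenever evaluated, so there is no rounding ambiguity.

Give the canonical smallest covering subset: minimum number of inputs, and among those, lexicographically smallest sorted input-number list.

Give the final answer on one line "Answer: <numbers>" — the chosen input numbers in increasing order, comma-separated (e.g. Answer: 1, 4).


run #1 (a=0, g=5, z=4) runs B1->F, B4->S, B3->T, B5->F, B7->E, B6->F, B9->E, B8->T, B11->F; records B1=F, B3=T, B4=S, B5=F, B6=F, B7=E, B8=T, B9=E, B11=F
run #2 (a=1, g=2, z=4) runs B1->T, B2->F, B5->T, B7->E, B6->F, B9->S, B8->F, B10->F, B11->T; records B1=T, B2=F, B5=T, B6=F, B7=E, B8=F, B9=S, B10=F, B11=T
run #3 (a=2, g=1, z=5) runs B1->T, B2->F, B5->F, B7->S, B6->F, B9->S, B8->F, B10->F, B11->T; records B1=T, B2=F, B5=F, B6=F, B7=S, B8=F, B9=S, B10=F, B11=T
run #4 (a=2, g=5, z=3) runs B1->F, B4->E, B3->F, B5->F, B7->E, B6->F, B9->E, B8->F, B10->T, B11->T; records B1=F, B3=F, B4=E, B5=F, B6=F, B7=E, B8=F, B9=E, B10=T, B11=T
together the pool reaches 20 outcomes: B1=T, B1=F, B2=F, B3=T, B3=F, B4=S, B4=E, B5=T, B5=F, B6=F, B7=S, B7=E, B8=T, B8=F, B9=S, B9=E, B10=T, B10=F, B11=T, B11=F
size 1 is not enough: best union over all size-1 subsets is 10/20
size 2 is not enough: best union over all size-2 subsets is 16/20
size 3 is not enough: best union over all size-3 subsets is 19/20
the canonical winner is {1, 2, 3, 4}: size 4, full 20-outcome coverage, earliest index list among size-4 covers
Answer: 1, 2, 3, 4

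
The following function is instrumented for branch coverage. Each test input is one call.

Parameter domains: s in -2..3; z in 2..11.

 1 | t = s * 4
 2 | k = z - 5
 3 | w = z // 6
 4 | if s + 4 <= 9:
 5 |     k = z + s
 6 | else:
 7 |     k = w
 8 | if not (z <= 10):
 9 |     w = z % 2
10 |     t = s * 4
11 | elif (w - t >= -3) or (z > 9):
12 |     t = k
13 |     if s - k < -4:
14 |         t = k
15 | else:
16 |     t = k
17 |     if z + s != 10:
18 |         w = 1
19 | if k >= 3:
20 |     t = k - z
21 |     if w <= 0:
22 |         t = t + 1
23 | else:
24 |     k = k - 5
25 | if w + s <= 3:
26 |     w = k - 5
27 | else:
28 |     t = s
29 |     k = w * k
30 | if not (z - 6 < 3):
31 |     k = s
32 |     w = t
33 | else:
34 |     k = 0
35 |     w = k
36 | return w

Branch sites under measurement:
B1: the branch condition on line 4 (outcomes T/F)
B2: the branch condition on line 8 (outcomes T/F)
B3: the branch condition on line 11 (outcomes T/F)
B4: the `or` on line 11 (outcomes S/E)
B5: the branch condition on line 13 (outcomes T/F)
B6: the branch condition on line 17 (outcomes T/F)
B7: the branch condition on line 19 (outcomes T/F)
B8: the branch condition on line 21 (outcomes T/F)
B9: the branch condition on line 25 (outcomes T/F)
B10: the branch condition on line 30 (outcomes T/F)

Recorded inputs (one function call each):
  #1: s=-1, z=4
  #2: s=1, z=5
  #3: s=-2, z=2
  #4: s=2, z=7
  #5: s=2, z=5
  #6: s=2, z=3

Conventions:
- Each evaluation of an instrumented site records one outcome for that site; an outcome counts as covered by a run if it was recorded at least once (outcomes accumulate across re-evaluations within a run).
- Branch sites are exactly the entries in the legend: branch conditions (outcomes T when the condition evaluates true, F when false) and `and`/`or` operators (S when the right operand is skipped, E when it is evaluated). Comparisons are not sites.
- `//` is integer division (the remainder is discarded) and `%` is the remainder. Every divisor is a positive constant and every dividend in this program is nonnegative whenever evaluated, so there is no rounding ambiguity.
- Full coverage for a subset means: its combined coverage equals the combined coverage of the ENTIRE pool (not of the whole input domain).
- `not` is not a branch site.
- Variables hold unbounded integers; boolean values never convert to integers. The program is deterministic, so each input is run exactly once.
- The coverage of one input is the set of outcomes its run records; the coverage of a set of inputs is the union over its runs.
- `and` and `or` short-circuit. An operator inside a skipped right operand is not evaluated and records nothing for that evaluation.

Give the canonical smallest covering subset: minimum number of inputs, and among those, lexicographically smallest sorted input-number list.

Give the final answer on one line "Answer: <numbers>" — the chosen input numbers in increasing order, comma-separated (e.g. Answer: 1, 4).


test 1 (s=-1, z=4) fires B1->T, B2->F, B4->S, B3->T, B5->F, B7->T, B8->T, B9->T, B10->F; hits B1=T, B2=F, B3=T, B4=S, B5=F, B7=T, B8=T, B9=T, B10=F
test 2 (s=1, z=5) fires B1->T, B2->F, B4->E, B3->F, B6->T, B7->T, B8->F, B9->T, B10->F; hits B1=T, B2=F, B3=F, B4=E, B6=T, B7=T, B8=F, B9=T, B10=F
test 3 (s=-2, z=2) fires B1->T, B2->F, B4->S, B3->T, B5->F, B7->F, B9->T, B10->F; hits B1=T, B2=F, B3=T, B4=S, B5=F, B7=F, B9=T, B10=F
test 4 (s=2, z=7) fires B1->T, B2->F, B4->E, B3->F, B6->T, B7->T, B8->F, B9->T, B10->F; hits B1=T, B2=F, B3=F, B4=E, B6=T, B7=T, B8=F, B9=T, B10=F
test 5 (s=2, z=5) fires B1->T, B2->F, B4->E, B3->F, B6->T, B7->T, B8->F, B9->T, B10->F; hits B1=T, B2=F, B3=F, B4=E, B6=T, B7=T, B8=F, B9=T, B10=F
test 6 (s=2, z=3) fires B1->T, B2->F, B4->E, B3->F, B6->T, B7->T, B8->F, B9->T, B10->F; hits B1=T, B2=F, B3=F, B4=E, B6=T, B7=T, B8=F, B9=T, B10=F
pool-wide coverage (14 outcomes): B1=T, B2=F, B3=T, B3=F, B4=S, B4=E, B5=F, B6=T, B7=T, B7=F, B8=T, B8=F, B9=T, B10=F
size 1 is not enough: best union over all size-1 subsets is 9/14
size 2 is not enough: best union over all size-2 subsets is 13/14
the canonical winner is {1, 2, 3}: size 3, full 14-outcome coverage, earliest index list among size-3 covers
Answer: 1, 2, 3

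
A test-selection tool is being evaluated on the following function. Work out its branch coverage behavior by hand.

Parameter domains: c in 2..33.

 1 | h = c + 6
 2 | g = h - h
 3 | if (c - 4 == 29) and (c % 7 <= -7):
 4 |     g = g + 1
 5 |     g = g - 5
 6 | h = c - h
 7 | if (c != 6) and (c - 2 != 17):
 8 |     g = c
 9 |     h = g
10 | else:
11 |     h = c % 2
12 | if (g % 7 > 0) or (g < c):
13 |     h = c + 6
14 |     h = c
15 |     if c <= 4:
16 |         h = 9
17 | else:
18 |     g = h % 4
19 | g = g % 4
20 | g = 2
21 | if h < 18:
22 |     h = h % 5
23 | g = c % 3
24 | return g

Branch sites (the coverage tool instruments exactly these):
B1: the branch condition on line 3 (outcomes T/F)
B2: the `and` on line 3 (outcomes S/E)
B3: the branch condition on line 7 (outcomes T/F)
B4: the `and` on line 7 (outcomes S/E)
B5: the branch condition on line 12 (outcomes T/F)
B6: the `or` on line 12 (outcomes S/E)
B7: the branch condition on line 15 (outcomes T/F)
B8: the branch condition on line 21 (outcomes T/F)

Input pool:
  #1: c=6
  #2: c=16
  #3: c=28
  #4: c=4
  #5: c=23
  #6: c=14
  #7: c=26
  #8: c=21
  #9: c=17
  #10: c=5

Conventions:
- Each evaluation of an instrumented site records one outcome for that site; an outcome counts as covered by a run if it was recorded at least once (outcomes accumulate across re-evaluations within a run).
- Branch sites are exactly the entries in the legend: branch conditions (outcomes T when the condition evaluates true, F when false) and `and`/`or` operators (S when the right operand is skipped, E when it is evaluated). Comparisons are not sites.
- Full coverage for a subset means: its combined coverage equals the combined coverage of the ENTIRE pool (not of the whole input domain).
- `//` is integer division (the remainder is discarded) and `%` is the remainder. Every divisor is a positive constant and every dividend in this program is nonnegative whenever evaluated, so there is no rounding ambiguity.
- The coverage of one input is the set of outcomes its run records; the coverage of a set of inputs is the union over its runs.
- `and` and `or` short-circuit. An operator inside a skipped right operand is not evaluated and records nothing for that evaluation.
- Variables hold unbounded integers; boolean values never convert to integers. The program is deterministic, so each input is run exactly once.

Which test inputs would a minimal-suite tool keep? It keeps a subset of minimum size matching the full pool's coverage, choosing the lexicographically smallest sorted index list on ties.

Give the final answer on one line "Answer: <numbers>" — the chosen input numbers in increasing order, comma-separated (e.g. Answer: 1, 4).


test 1 (c=6) fires B2->S, B1->F, B4->S, B3->F, B6->E, B5->T, B7->F, B8->T; hits B1=F, B2=S, B3=F, B4=S, B5=T, B6=E, B7=F, B8=T
test 2 (c=16) fires B2->S, B1->F, B4->E, B3->T, B6->S, B5->T, B7->F, B8->T; hits B1=F, B2=S, B3=T, B4=E, B5=T, B6=S, B7=F, B8=T
test 3 (c=28) fires B2->S, B1->F, B4->E, B3->T, B6->E, B5->F, B8->F; hits B1=F, B2=S, B3=T, B4=E, B5=F, B6=E, B8=F
test 4 (c=4) fires B2->S, B1->F, B4->E, B3->T, B6->S, B5->T, B7->T, B8->T; hits B1=F, B2=S, B3=T, B4=E, B5=T, B6=S, B7=T, B8=T
test 5 (c=23) fires B2->S, B1->F, B4->E, B3->T, B6->S, B5->T, B7->F, B8->F; hits B1=F, B2=S, B3=T, B4=E, B5=T, B6=S, B7=F, B8=F
test 6 (c=14) fires B2->S, B1->F, B4->E, B3->T, B6->E, B5->F, B8->T; hits B1=F, B2=S, B3=T, B4=E, B5=F, B6=E, B8=T
test 7 (c=26) fires B2->S, B1->F, B4->E, B3->T, B6->S, B5->T, B7->F, B8->F; hits B1=F, B2=S, B3=T, B4=E, B5=T, B6=S, B7=F, B8=F
test 8 (c=21) fires B2->S, B1->F, B4->E, B3->T, B6->E, B5->F, B8->F; hits B1=F, B2=S, B3=T, B4=E, B5=F, B6=E, B8=F
test 9 (c=17) fires B2->S, B1->F, B4->E, B3->T, B6->S, B5->T, B7->F, B8->T; hits B1=F, B2=S, B3=T, B4=E, B5=T, B6=S, B7=F, B8=T
test 10 (c=5) fires B2->S, B1->F, B4->E, B3->T, B6->S, B5->T, B7->F, B8->T; hits B1=F, B2=S, B3=T, B4=E, B5=T, B6=S, B7=F, B8=T
the full pool covers 14 outcomes: B1=F, B2=S, B3=T, B3=F, B4=S, B4=E, B5=T, B5=F, B6=S, B6=E, B7=T, B7=F, B8=T, B8=F
no size-1 subset reaches all 14 outcomes (best union: 8/14)
no size-2 subset reaches all 14 outcomes (best union: 12/14)
inputs {1, 3, 4} (size 3) cover everything; no size-3 subset with a lexicographically smaller index list covers all 14
Answer: 1, 3, 4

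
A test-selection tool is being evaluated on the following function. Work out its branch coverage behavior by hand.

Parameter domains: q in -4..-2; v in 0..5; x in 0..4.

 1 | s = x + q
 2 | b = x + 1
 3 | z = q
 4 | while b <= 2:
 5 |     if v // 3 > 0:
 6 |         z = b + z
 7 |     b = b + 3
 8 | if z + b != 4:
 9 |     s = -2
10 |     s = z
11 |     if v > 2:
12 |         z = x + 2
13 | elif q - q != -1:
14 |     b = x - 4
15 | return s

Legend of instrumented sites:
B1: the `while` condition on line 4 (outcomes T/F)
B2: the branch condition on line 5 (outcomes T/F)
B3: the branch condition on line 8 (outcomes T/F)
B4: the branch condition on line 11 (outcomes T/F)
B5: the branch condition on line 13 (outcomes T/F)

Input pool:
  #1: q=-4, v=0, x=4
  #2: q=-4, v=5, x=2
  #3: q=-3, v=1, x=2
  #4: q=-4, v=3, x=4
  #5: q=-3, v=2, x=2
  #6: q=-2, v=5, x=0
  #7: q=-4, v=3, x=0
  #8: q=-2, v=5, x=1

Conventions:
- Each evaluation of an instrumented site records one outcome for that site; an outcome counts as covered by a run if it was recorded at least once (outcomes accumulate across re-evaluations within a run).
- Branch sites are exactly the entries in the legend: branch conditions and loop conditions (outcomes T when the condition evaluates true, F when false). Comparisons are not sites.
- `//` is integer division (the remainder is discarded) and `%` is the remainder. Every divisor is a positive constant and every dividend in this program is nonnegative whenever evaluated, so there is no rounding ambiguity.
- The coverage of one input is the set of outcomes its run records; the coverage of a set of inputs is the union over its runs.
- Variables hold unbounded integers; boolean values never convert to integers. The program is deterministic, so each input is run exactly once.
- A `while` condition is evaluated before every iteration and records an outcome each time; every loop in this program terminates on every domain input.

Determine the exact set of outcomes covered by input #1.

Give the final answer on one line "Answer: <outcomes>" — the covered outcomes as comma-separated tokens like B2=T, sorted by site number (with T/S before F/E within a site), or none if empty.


Running input #1 (q=-4, v=0, x=4), event by event:
  B1->F, B3->T, B4->F
as a set, this run covers: B1=F, B3=T, B4=F
Answer: B1=F, B3=T, B4=F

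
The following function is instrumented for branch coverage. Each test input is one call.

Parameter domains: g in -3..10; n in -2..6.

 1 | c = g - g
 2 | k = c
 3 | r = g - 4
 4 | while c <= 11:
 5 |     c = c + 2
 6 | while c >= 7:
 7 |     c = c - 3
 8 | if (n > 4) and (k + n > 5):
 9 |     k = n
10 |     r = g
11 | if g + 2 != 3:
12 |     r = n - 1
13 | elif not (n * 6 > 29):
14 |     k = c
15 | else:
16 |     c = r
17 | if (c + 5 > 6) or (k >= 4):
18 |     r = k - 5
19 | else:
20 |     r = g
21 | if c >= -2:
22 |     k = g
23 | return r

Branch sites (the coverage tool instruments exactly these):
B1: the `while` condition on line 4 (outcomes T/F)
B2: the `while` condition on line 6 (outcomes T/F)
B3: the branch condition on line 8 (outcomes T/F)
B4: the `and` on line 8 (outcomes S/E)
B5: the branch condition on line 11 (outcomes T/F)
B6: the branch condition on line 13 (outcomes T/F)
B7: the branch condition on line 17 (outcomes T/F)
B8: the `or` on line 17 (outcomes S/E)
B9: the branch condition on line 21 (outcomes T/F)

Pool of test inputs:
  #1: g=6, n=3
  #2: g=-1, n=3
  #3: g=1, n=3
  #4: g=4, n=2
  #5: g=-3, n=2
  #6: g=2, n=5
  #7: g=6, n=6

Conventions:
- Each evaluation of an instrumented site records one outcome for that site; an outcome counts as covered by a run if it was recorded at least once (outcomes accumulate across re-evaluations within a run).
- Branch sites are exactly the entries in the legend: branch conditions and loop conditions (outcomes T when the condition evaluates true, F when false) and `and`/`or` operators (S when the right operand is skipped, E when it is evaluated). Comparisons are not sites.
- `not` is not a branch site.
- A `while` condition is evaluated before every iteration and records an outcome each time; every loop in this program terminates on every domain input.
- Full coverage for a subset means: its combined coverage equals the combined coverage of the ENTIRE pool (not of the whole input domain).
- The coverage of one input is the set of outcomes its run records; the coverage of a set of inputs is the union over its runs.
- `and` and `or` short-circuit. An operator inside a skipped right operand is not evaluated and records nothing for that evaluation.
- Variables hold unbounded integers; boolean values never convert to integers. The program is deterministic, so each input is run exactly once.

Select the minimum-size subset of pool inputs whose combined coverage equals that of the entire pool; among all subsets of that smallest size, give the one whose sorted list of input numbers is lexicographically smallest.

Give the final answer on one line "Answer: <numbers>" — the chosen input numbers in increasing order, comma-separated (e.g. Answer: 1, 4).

#1 (g=6, n=3) -> covered: B1=T, B1=F, B2=T, B2=F, B3=F, B4=S, B5=T, B7=T, B8=S, B9=T
#2 (g=-1, n=3) -> covered: B1=T, B1=F, B2=T, B2=F, B3=F, B4=S, B5=T, B7=T, B8=S, B9=T
#3 (g=1, n=3) -> covered: B1=T, B1=F, B2=T, B2=F, B3=F, B4=S, B5=F, B6=T, B7=T, B8=S, B9=T
#4 (g=4, n=2) -> covered: B1=T, B1=F, B2=T, B2=F, B3=F, B4=S, B5=T, B7=T, B8=S, B9=T
#5 (g=-3, n=2) -> covered: B1=T, B1=F, B2=T, B2=F, B3=F, B4=S, B5=T, B7=T, B8=S, B9=T
#6 (g=2, n=5) -> covered: B1=T, B1=F, B2=T, B2=F, B3=F, B4=E, B5=T, B7=T, B8=S, B9=T
#7 (g=6, n=6) -> covered: B1=T, B1=F, B2=T, B2=F, B3=T, B4=E, B5=T, B7=T, B8=S, B9=T
pool-wide coverage (14 outcomes): B1=T, B1=F, B2=T, B2=F, B3=T, B3=F, B4=S, B4=E, B5=T, B5=F, B6=T, B7=T, B8=S, B9=T
checked all size-1 subsets: none covers 14 outcomes (max 11/14)
inputs {3, 7} (size 2) cover everything; no size-2 subset with a lexicographically smaller index list covers all 14

Answer: 3, 7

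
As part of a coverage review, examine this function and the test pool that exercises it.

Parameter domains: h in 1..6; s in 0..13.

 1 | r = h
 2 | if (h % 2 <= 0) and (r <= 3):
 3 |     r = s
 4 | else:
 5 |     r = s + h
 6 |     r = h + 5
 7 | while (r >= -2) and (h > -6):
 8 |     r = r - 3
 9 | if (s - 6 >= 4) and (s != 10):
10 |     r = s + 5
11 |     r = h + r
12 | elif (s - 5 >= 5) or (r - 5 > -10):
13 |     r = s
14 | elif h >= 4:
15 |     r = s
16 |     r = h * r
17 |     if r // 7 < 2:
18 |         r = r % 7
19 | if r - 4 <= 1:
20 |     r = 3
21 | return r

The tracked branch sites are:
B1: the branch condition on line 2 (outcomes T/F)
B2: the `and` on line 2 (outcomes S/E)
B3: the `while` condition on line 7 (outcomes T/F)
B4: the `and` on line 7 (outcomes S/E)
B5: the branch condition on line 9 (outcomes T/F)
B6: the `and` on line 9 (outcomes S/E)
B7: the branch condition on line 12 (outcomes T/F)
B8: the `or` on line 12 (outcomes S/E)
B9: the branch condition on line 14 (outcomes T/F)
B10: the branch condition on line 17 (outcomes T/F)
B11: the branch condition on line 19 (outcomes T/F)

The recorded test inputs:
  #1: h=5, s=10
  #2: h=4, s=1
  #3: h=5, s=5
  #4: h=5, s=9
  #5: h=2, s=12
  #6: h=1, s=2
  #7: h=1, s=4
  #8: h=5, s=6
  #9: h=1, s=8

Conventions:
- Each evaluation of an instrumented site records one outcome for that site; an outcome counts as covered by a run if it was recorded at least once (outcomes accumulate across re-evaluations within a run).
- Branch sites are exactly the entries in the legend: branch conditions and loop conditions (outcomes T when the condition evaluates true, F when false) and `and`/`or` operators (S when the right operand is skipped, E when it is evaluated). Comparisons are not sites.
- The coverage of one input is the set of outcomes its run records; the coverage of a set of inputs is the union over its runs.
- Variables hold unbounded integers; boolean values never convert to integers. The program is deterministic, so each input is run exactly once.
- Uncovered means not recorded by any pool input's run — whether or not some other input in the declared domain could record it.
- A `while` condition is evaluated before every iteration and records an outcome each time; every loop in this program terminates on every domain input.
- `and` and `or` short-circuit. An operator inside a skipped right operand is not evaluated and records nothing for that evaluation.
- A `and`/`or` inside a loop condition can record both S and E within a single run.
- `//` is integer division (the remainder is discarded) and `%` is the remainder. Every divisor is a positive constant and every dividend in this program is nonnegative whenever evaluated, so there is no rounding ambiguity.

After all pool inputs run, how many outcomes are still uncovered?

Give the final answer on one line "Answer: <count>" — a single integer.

run #1 (h=5, s=10) runs B2->S, B1->F, B4->E, B3->T, B4->E, B3->T, B4->E, B3->T, B4->E, B3->T, B4->E, B3->T, B4->S, B3->F, ...; records B1=F, B2=S, B3=T, B3=F, B4=S, B4=E, B5=F, B6=E, B7=T, B8=S, B11=F
run #2 (h=4, s=1) runs B2->E, B1->F, B4->E, B3->T, B4->E, B3->T, B4->E, B3->T, B4->E, B3->T, B4->S, B3->F, B6->S, B5->F, ...; records B1=F, B2=E, B3=T, B3=F, B4=S, B4=E, B5=F, B6=S, B7=T, B8=E, B11=T
run #3 (h=5, s=5) runs B2->S, B1->F, B4->E, B3->T, B4->E, B3->T, B4->E, B3->T, B4->E, B3->T, B4->E, B3->T, B4->S, B3->F, ...; records B1=F, B2=S, B3=T, B3=F, B4=S, B4=E, B5=F, B6=S, B7=F, B8=E, B9=T, B10=F, B11=F
run #4 (h=5, s=9) runs B2->S, B1->F, B4->E, B3->T, B4->E, B3->T, B4->E, B3->T, B4->E, B3->T, B4->E, B3->T, B4->S, B3->F, ...; records B1=F, B2=S, B3=T, B3=F, B4=S, B4=E, B5=F, B6=S, B7=F, B8=E, B9=T, B10=F, B11=F
run #5 (h=2, s=12) runs B2->E, B1->T, B4->E, B3->T, B4->E, B3->T, B4->E, B3->T, B4->E, B3->T, B4->E, B3->T, B4->S, B3->F, ...; records B1=T, B2=E, B3=T, B3=F, B4=S, B4=E, B5=T, B6=E, B11=F
run #6 (h=1, s=2) runs B2->S, B1->F, B4->E, B3->T, B4->E, B3->T, B4->E, B3->T, B4->S, B3->F, B6->S, B5->F, B8->E, B7->T, ...; records B1=F, B2=S, B3=T, B3=F, B4=S, B4=E, B5=F, B6=S, B7=T, B8=E, B11=T
run #7 (h=1, s=4) runs B2->S, B1->F, B4->E, B3->T, B4->E, B3->T, B4->E, B3->T, B4->S, B3->F, B6->S, B5->F, B8->E, B7->T, ...; records B1=F, B2=S, B3=T, B3=F, B4=S, B4=E, B5=F, B6=S, B7=T, B8=E, B11=T
run #8 (h=5, s=6) runs B2->S, B1->F, B4->E, B3->T, B4->E, B3->T, B4->E, B3->T, B4->E, B3->T, B4->E, B3->T, B4->S, B3->F, ...; records B1=F, B2=S, B3=T, B3=F, B4=S, B4=E, B5=F, B6=S, B7=F, B8=E, B9=T, B10=F, B11=F
run #9 (h=1, s=8) runs B2->S, B1->F, B4->E, B3->T, B4->E, B3->T, B4->E, B3->T, B4->S, B3->F, B6->S, B5->F, B8->E, B7->T, ...; records B1=F, B2=S, B3=T, B3=F, B4=S, B4=E, B5=F, B6=S, B7=T, B8=E, B11=F
union over the pool: B1=T, B1=F, B2=S, B2=E, B3=T, B3=F, B4=S, B4=E, B5=T, B5=F, B6=S, B6=E, B7=T, B7=F, B8=S, B8=E, B9=T, B10=F, B11=T, B11=F
uncovered (2 of 22): B9=F, B10=T

Answer: 2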